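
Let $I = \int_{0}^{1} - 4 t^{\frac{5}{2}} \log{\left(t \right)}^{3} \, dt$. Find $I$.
$\frac{384}{2401}$

Begin with the known integral
$$J(a) = \int_{0}^{1} - 4 t^{a} \, dt = - \frac{4}{a + 1}.$$

Differentiating under the integral sign brings down a factor of $\ln t$:
$$\frac{dJ}{da} = \int_{0}^{1} - 4 t^{a} \log{\left(t \right)} \, dt = \frac{4}{\left(a + 1\right)^{2}}.$$

Repeating $3$ times in total — each differentiation brings down another $\ln t$ — gives
$$\frac{d^{3}J}{da^{3}} = \int_{0}^{1} - 4 t^{a} \log{\left(t \right)}^{3} \, dt = \frac{24}{\left(a + 1\right)^{4}},$$
and the integrand here is exactly the target integrand, so $I = \frac{24}{\left(a + 1\right)^{4}}$.

Setting $a = \frac{5}{2}$:
$$I = \frac{384}{2401}.$$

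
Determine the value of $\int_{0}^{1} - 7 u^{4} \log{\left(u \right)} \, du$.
$\frac{7}{25}$

Start from the elementary integral
$$J(a) = \int_{0}^{1} - 7 u^{a} \, du = - \frac{7}{a + 1}.$$

Differentiating under the integral sign brings down a factor of $\ln u$:
$$\frac{dJ}{da} = \int_{0}^{1} - 7 u^{a} \log{\left(u \right)} \, du = \frac{7}{\left(a + 1\right)^{2}}.$$

The integral on the left is $I$, so $I = \frac{7}{\left(a + 1\right)^{2}}$.

Setting $a = 4$:
$$I = \frac{7}{25}.$$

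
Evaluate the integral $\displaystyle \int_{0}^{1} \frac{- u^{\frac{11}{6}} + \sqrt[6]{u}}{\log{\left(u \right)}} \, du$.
$\log{\left(\frac{7}{17} \right)}$

Introduce a parameter $a$ in the exponent: let $I(a) = \int_{0}^{1} \frac{- u^{\frac{11}{6}} + u^{a}}{\log{\left(u \right)}} \, du$.

Since $\dfrac{\partial}{\partial a}\,u^{a} = u^{a} \ln u$, the $\ln u$ in the denominator cancels and
$$\frac{dI}{da} = \int_{0}^{1} u^{a} \, du = \left[\frac{u^{a+1}}{a+1}\right]_0^1 = \frac{1}{a + 1}.$$

Integrating with respect to $a$ gives $I(a) = \log{\left(\frac{6 a}{17} + \frac{6}{17} \right)} + C$.

At $a = \frac{11}{6}$ the integrand is identically $0$, so $I(\frac{11}{6}) = 0$. The closed form gives $0$, hence $C = 0$.

Setting $a = \frac{1}{6}$:
$$I = \log{\left(\frac{7}{17} \right)}.$$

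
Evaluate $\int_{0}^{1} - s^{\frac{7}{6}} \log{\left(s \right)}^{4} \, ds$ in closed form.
$- \frac{186624}{371293}$

Begin with the known integral
$$J(a) = \int_{0}^{1} - s^{a} \, ds = - \frac{1}{a + 1}.$$

Differentiating under the integral sign brings down a factor of $\ln s$:
$$\frac{dJ}{da} = \int_{0}^{1} - s^{a} \log{\left(s \right)} \, ds = \frac{1}{\left(a + 1\right)^{2}}.$$

Repeating $4$ times in total — each differentiation brings down another $\ln s$ — gives
$$\frac{d^{4}J}{da^{4}} = \int_{0}^{1} - s^{a} \log{\left(s \right)}^{4} \, ds = - \frac{24}{\left(a + 1\right)^{5}},$$
and the integrand here is exactly the target integrand, so $I = - \frac{24}{\left(a + 1\right)^{5}}$.

Setting $a = \frac{7}{6}$:
$$I = - \frac{186624}{371293}.$$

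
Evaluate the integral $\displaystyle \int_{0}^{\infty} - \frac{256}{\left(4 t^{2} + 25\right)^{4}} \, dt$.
$- \frac{4 \pi}{15625}$

Start from the standard arctangent integral
$$J(a) = \int_{0}^{\infty} - \frac{1}{a^{2} + t^{2}} \, dt = - \frac{\pi}{2 a}.$$

Differentiating under the integral sign with respect to $a$,
$$\frac{dJ}{da} = \int_{0}^{\infty} \frac{2 a}{\left(a^{2} + t^{2}\right)^{2}} \, dt = \frac{\pi}{2 a^{2}},$$
so $\int_{0}^{\infty} - \frac{1}{\left(a^{2} + t^{2}\right)^{2}} \, dt = - \frac{\pi}{4 a^{3}}$.

Repeating — each differentiation of $1/(t^2+a^2)^j$ produces $-2ja/(t^2+a^2)^{j+1}$ — and dividing through by $-2ja$ at each step yields, after $3$ differentiations in total,
$$\int_{0}^{\infty} - \frac{1}{\left(a^{2} + t^{2}\right)^{4}} \, dt = - \frac{5 \pi}{32 a^{7}}.$$

Setting $a = \frac{5}{2}$:
$$I = - \frac{4 \pi}{15625}.$$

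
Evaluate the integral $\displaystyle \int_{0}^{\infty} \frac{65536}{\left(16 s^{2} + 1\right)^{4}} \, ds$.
$2560 \pi$

Recall the elementary integral
$$J(a) = \int_{0}^{\infty} \frac{1}{a^{2} + s^{2}} \, ds = \frac{\pi}{2 a}.$$

Differentiating under the integral sign with respect to $a$,
$$\frac{dJ}{da} = \int_{0}^{\infty} - \frac{2 a}{\left(a^{2} + s^{2}\right)^{2}} \, ds = - \frac{\pi}{2 a^{2}},$$
so $\int_{0}^{\infty} \frac{1}{\left(a^{2} + s^{2}\right)^{2}} \, ds = \frac{\pi}{4 a^{3}}$.

Repeating — each differentiation of $1/(s^2+a^2)^j$ produces $-2ja/(s^2+a^2)^{j+1}$ — and dividing through by $-2ja$ at each step yields, after $3$ differentiations in total,
$$\int_{0}^{\infty} \frac{1}{\left(a^{2} + s^{2}\right)^{4}} \, ds = \frac{5 \pi}{32 a^{7}}.$$

Setting $a = \frac{1}{4}$:
$$I = 2560 \pi.$$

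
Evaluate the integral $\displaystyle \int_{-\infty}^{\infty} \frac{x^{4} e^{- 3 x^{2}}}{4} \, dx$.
$\frac{\sqrt{3} \sqrt{\pi}}{144}$

Start from the elementary integral
$$J(a) = \int_{-\infty}^{\infty} \frac{e^{- a x^{2}}}{4} \, dx = \frac{\sqrt{\pi}}{4 \sqrt{a}}.$$

Differentiating under the integral sign brings down a factor of $(-x^2)$:
$$\frac{dJ}{da} = \int_{-\infty}^{\infty} - \frac{x^{2} e^{- a x^{2}}}{4} \, dx = - \frac{\sqrt{\pi}}{8 a^{\frac{3}{2}}}.$$

Repeating twice in total — each differentiation brings down another $(-x^2)$ — gives
$$\frac{d^{2}J}{da^{2}} = \int_{-\infty}^{\infty} \frac{x^{4} e^{- a x^{2}}}{4} \, dx = \frac{3 \sqrt{\pi}}{16 a^{\frac{5}{2}}},$$
and the integrand here is exactly the target integrand, so $I = \frac{3 \sqrt{\pi}}{16 a^{\frac{5}{2}}}$.

Setting $a = 3$:
$$I = \frac{\sqrt{3} \sqrt{\pi}}{144}.$$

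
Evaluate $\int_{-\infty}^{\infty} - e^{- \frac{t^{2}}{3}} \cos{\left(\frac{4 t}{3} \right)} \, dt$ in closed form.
$- \frac{\sqrt{3} \sqrt{\pi}}{e^{\frac{4}{3}}}$

Define $I(b) = \int_{-\infty}^{\infty} - e^{- \frac{t^{2}}{3}} \cos{\left(b t \right)} \, dt$.

Differentiating under the integral sign,
$$I'(b) = \int_{-\infty}^{\infty} t e^{- \frac{t^{2}}{3}} \sin{\left(b t \right)} \, dt.$$

Integrate $\int_{-\infty}^{\infty} t \sin(b t)\, e^{- \frac{t^{2}}{3}}\, dt$ by parts with $u = \sin(b t)$ and $dv = t\, e^{- \frac{t^{2}}{3}}\, dt$, giving $v = - \frac{3 e^{- \frac{t^{2}}{3}}}{2}$. The boundary term vanishes and
$$\int_{-\infty}^{\infty} t \sin(b t)\, e^{- \frac{t^{2}}{3}}\, dt = \frac{3 b}{2} \int_{-\infty}^{\infty} \cos(b t)\, e^{- \frac{t^{2}}{3}}\, dt,$$
so $I'(b) = - \frac{3 b}{2}\, I(b)$.

This is a separable first-order ODE; solving with the initial condition $I(0) = \int_{-\infty}^{\infty} - e^{- \frac{t^{2}}{3}}\,dt = - \sqrt{3} \sqrt{\pi}$ gives
$$I(b) = - \sqrt{3} \sqrt{\pi} e^{- \frac{3 b^{2}}{4}}.$$

Setting $b = \frac{4}{3}$:
$$I = - \frac{\sqrt{3} \sqrt{\pi}}{e^{\frac{4}{3}}}.$$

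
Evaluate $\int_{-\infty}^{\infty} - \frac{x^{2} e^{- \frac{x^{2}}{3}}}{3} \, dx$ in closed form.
$- \frac{\sqrt{3} \sqrt{\pi}}{2}$

Start from the elementary integral
$$J(a) = \int_{-\infty}^{\infty} - \frac{e^{- a x^{2}}}{3} \, dx = - \frac{\sqrt{\pi}}{3 \sqrt{a}}.$$

Differentiating under the integral sign brings down a factor of $(-x^2)$:
$$\frac{dJ}{da} = \int_{-\infty}^{\infty} \frac{x^{2} e^{- a x^{2}}}{3} \, dx = \frac{\sqrt{\pi}}{6 a^{\frac{3}{2}}}.$$

The integral on the left is $-I$, so $I = - \frac{\sqrt{\pi}}{6 a^{\frac{3}{2}}}$.

Setting $a = \frac{1}{3}$:
$$I = - \frac{\sqrt{3} \sqrt{\pi}}{2}.$$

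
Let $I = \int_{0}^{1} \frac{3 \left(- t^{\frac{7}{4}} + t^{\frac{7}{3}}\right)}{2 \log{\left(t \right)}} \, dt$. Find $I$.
$- \log{\left(33 \right)} - \frac{\log{\left(330 \right)}}{2} + \log{\left(800 \right)}$

Consider the one-parameter family: let $I(a) = \int_{0}^{1} \frac{3 \left(t^{\frac{7}{3}} - t^{a}\right)}{2 \log{\left(t \right)}} \, dt$.

Since $\dfrac{\partial}{\partial a}\,t^{a} = t^{a} \ln t$, the $\ln t$ in the denominator cancels and
$$\frac{dI}{da} = \int_{0}^{1} - \frac{3}{2} t^{a} \, dt = - \frac{3}{2} \left[\frac{t^{a+1}}{a+1}\right]_0^1 = - \frac{3}{2 a + 2}.$$

Integrating with respect to $a$ gives $I(a) = - \log{\left(\frac{3 \sqrt{30} \left(a + 1\right)^{\frac{3}{2}}}{100} \right)} + C$.

At $a = \frac{7}{3}$ the integrand is identically $0$, so $I(\frac{7}{3}) = 0$. The closed form gives $0$, hence $C = 0$.

Setting $a = \frac{7}{4}$:
$$I = - \log{\left(33 \right)} - \frac{\log{\left(330 \right)}}{2} + \log{\left(800 \right)}.$$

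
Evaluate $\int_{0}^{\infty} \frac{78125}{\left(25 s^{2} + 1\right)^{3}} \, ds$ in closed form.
$\frac{46875 \pi}{16}$

Start from the standard arctangent integral
$$J(a) = \int_{0}^{\infty} \frac{5}{a^{2} + s^{2}} \, ds = \frac{5 \pi}{2 a}.$$

Differentiating under the integral sign with respect to $a$,
$$\frac{dJ}{da} = \int_{0}^{\infty} - \frac{10 a}{\left(a^{2} + s^{2}\right)^{2}} \, ds = - \frac{5 \pi}{2 a^{2}},$$
so $\int_{0}^{\infty} \frac{5}{\left(a^{2} + s^{2}\right)^{2}} \, ds = \frac{5 \pi}{4 a^{3}}$.

Repeating — each differentiation of $1/(s^2+a^2)^j$ produces $-2ja/(s^2+a^2)^{j+1}$ — and dividing through by $-2ja$ at each step yields, after $2$ differentiations in total,
$$\int_{0}^{\infty} \frac{5}{\left(a^{2} + s^{2}\right)^{3}} \, ds = \frac{15 \pi}{16 a^{5}}.$$

Setting $a = \frac{1}{5}$:
$$I = \frac{46875 \pi}{16}.$$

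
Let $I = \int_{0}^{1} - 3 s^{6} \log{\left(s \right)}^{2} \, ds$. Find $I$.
$- \frac{6}{343}$

Begin with the known integral
$$J(a) = \int_{0}^{1} - 3 s^{a} \, ds = - \frac{3}{a + 1}.$$

Differentiating under the integral sign brings down a factor of $\ln s$:
$$\frac{dJ}{da} = \int_{0}^{1} - 3 s^{a} \log{\left(s \right)} \, ds = \frac{3}{\left(a + 1\right)^{2}}.$$

Repeating twice in total — each differentiation brings down another $\ln s$ — gives
$$\frac{d^{2}J}{da^{2}} = \int_{0}^{1} - 3 s^{a} \log{\left(s \right)}^{2} \, ds = - \frac{6}{\left(a + 1\right)^{3}},$$
and the integrand here is exactly the target integrand, so $I = - \frac{6}{\left(a + 1\right)^{3}}$.

Setting $a = 6$:
$$I = - \frac{6}{343}.$$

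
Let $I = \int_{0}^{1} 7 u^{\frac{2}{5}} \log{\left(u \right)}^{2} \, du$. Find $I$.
$\frac{250}{49}$

Begin with the known integral
$$J(a) = \int_{0}^{1} 7 u^{a} \, du = \frac{7}{a + 1}.$$

Differentiating under the integral sign brings down a factor of $\ln u$:
$$\frac{dJ}{da} = \int_{0}^{1} 7 u^{a} \log{\left(u \right)} \, du = - \frac{7}{\left(a + 1\right)^{2}}.$$

Repeating twice in total — each differentiation brings down another $\ln u$ — gives
$$\frac{d^{2}J}{da^{2}} = \int_{0}^{1} 7 u^{a} \log{\left(u \right)}^{2} \, du = \frac{14}{\left(a + 1\right)^{3}},$$
and the integrand here is exactly the target integrand, so $I = \frac{14}{\left(a + 1\right)^{3}}$.

Setting $a = \frac{2}{5}$:
$$I = \frac{250}{49}.$$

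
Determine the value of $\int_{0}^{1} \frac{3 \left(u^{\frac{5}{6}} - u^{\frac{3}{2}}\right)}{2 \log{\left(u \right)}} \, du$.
$\log{\left(\frac{11 \sqrt{165}}{225} \right)}$

Introduce a parameter $a$ in the exponent: let $I(a) = \int_{0}^{1} \frac{3 \left(- u^{\frac{3}{2}} + u^{a}\right)}{2 \log{\left(u \right)}} \, du$.

Since $\dfrac{\partial}{\partial a}\,u^{a} = u^{a} \ln u$, the $\ln u$ in the denominator cancels and
$$\frac{dI}{da} = \int_{0}^{1} \frac{3}{2} u^{a} \, du = \frac{3}{2} \left[\frac{u^{a+1}}{a+1}\right]_0^1 = \frac{3}{2 \left(a + 1\right)}.$$

Integrating with respect to $a$ gives $I(a) = \log{\left(\frac{2 \sqrt{10} \left(a + 1\right)^{\frac{3}{2}}}{25} \right)} + C$.

At $a = \frac{3}{2}$ the integrand is identically $0$, so $I(\frac{3}{2}) = 0$. The closed form gives $0$, hence $C = 0$.

Setting $a = \frac{5}{6}$:
$$I = \log{\left(\frac{11 \sqrt{165}}{225} \right)}.$$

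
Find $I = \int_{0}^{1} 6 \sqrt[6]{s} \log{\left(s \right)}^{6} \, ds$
$\frac{1209323520}{823543}$

Start from the elementary integral
$$J(a) = \int_{0}^{1} 6 s^{a} \, ds = \frac{6}{a + 1}.$$

Differentiating under the integral sign brings down a factor of $\ln s$:
$$\frac{dJ}{da} = \int_{0}^{1} 6 s^{a} \log{\left(s \right)} \, ds = - \frac{6}{\left(a + 1\right)^{2}}.$$

Repeating $6$ times in total — each differentiation brings down another $\ln s$ — gives
$$\frac{d^{6}J}{da^{6}} = \int_{0}^{1} 6 s^{a} \log{\left(s \right)}^{6} \, ds = \frac{4320}{\left(a + 1\right)^{7}},$$
and the integrand here is exactly the target integrand, so $I = \frac{4320}{\left(a + 1\right)^{7}}$.

Setting $a = \frac{1}{6}$:
$$I = \frac{1209323520}{823543}.$$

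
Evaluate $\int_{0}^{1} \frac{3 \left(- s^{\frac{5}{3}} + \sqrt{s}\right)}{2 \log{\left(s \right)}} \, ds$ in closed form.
$- \log{\left(\frac{64}{27} \right)}$

Consider the one-parameter family: let $I(a) = \int_{0}^{1} \frac{3 \left(\sqrt{s} - s^{a}\right)}{2 \log{\left(s \right)}} \, ds$.

Since $\dfrac{\partial}{\partial a}\,s^{a} = s^{a} \ln s$, the $\ln s$ in the denominator cancels and
$$\frac{dI}{da} = \int_{0}^{1} - \frac{3}{2} s^{a} \, ds = - \frac{3}{2} \left[\frac{s^{a+1}}{a+1}\right]_0^1 = - \frac{3}{2 a + 2}.$$

Integrating with respect to $a$ gives $I(a) = - \log{\left(\frac{2 \sqrt{6} \left(a + 1\right)^{\frac{3}{2}}}{9} \right)} + C$.

At $a = \frac{1}{2}$ the integrand is identically $0$, so $I(\frac{1}{2}) = 0$. The closed form gives $0$, hence $C = 0$.

Setting $a = \frac{5}{3}$:
$$I = - \log{\left(\frac{64}{27} \right)}.$$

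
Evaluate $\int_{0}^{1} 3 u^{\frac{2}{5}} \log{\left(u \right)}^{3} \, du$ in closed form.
$- \frac{11250}{2401}$

Start from the elementary integral
$$J(a) = \int_{0}^{1} 3 u^{a} \, du = \frac{3}{a + 1}.$$

Differentiating under the integral sign brings down a factor of $\ln u$:
$$\frac{dJ}{da} = \int_{0}^{1} 3 u^{a} \log{\left(u \right)} \, du = - \frac{3}{\left(a + 1\right)^{2}}.$$

Repeating $3$ times in total — each differentiation brings down another $\ln u$ — gives
$$\frac{d^{3}J}{da^{3}} = \int_{0}^{1} 3 u^{a} \log{\left(u \right)}^{3} \, du = - \frac{18}{\left(a + 1\right)^{4}},$$
and the integrand here is exactly the target integrand, so $I = - \frac{18}{\left(a + 1\right)^{4}}$.

Setting $a = \frac{2}{5}$:
$$I = - \frac{11250}{2401}.$$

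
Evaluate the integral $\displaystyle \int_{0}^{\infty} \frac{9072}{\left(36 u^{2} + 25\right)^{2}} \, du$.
$\frac{378 \pi}{125}$

Recall the elementary integral
$$J(a) = \int_{0}^{\infty} \frac{7}{a^{2} + u^{2}} \, du = \frac{7 \pi}{2 a}.$$

Differentiating under the integral sign with respect to $a$,
$$\frac{dJ}{da} = \int_{0}^{\infty} - \frac{14 a}{\left(a^{2} + u^{2}\right)^{2}} \, du = - \frac{7 \pi}{2 a^{2}},$$
so $\int_{0}^{\infty} \frac{7}{\left(a^{2} + u^{2}\right)^{2}} \, du = \frac{7 \pi}{4 a^{3}}$.

Setting $a = \frac{5}{6}$:
$$I = \frac{378 \pi}{125}.$$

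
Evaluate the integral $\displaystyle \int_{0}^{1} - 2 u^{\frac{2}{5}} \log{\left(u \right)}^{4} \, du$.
$- \frac{150000}{16807}$

Consider the simpler parametrised integral
$$J(a) = \int_{0}^{1} - 2 u^{a} \, du = - \frac{2}{a + 1}.$$

Differentiating under the integral sign brings down a factor of $\ln u$:
$$\frac{dJ}{da} = \int_{0}^{1} - 2 u^{a} \log{\left(u \right)} \, du = \frac{2}{\left(a + 1\right)^{2}}.$$

Repeating $4$ times in total — each differentiation brings down another $\ln u$ — gives
$$\frac{d^{4}J}{da^{4}} = \int_{0}^{1} - 2 u^{a} \log{\left(u \right)}^{4} \, du = - \frac{48}{\left(a + 1\right)^{5}},$$
and the integrand here is exactly the target integrand, so $I = - \frac{48}{\left(a + 1\right)^{5}}$.

Setting $a = \frac{2}{5}$:
$$I = - \frac{150000}{16807}.$$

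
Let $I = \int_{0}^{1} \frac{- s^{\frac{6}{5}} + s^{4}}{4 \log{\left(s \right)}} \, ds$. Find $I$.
$- \frac{\log{\left(11 \right)}}{4} + \frac{\log{\left(5 \right)}}{2}$

Replace the exponent $4$ by a parameter $a$: let $I(a) = \int_{0}^{1} \frac{- s^{\frac{6}{5}} + s^{a}}{4 \log{\left(s \right)}} \, ds$.

Since $\dfrac{\partial}{\partial a}\,s^{a} = s^{a} \ln s$, the $\ln s$ in the denominator cancels and
$$\frac{dI}{da} = \int_{0}^{1} \frac{1}{4} s^{a} \, ds = \frac{1}{4} \left[\frac{s^{a+1}}{a+1}\right]_0^1 = \frac{1}{4 \left(a + 1\right)}.$$

Integrating with respect to $a$ gives $I(a) = \frac{\log{\left(a + 1 \right)}}{4} - \frac{\log{\left(11 \right)}}{4} + \frac{\log{\left(5 \right)}}{4} + C$.

At $a = \frac{6}{5}$ the integrand is identically $0$, so $I(\frac{6}{5}) = 0$. The closed form gives $0$, hence $C = 0$.

Setting $a = 4$:
$$I = - \frac{\log{\left(11 \right)}}{4} + \frac{\log{\left(5 \right)}}{2}.$$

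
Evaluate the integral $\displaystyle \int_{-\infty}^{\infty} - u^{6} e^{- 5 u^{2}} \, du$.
$- \frac{3 \sqrt{5} \sqrt{\pi}}{1000}$

Begin with the known integral
$$J(a) = \int_{-\infty}^{\infty} - e^{- a u^{2}} \, du = - \frac{\sqrt{\pi}}{\sqrt{a}}.$$

Differentiating under the integral sign brings down a factor of $(-u^2)$:
$$\frac{dJ}{da} = \int_{-\infty}^{\infty} u^{2} e^{- a u^{2}} \, du = \frac{\sqrt{\pi}}{2 a^{\frac{3}{2}}}.$$

Repeating $3$ times in total — each differentiation brings down another $(-u^2)$ — gives
$$\frac{d^{3}J}{da^{3}} = \int_{-\infty}^{\infty} u^{6} e^{- a u^{2}} \, du = \frac{15 \sqrt{\pi}}{8 a^{\frac{7}{2}}},$$
and the integrand here is $(-1)^{3}$ times the target integrand, so $I = (-1)^{3}\,\frac{d^{3}J}{da^{3}} = - \frac{15 \sqrt{\pi}}{8 a^{\frac{7}{2}}}$.

Setting $a = 5$:
$$I = - \frac{3 \sqrt{5} \sqrt{\pi}}{1000}.$$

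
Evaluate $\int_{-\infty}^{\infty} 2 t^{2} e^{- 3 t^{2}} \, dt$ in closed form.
$\frac{\sqrt{3} \sqrt{\pi}}{9}$

Start from the elementary integral
$$J(a) = \int_{-\infty}^{\infty} 2 e^{- a t^{2}} \, dt = \frac{2 \sqrt{\pi}}{\sqrt{a}}.$$

Differentiating under the integral sign brings down a factor of $(-t^2)$:
$$\frac{dJ}{da} = \int_{-\infty}^{\infty} - 2 t^{2} e^{- a t^{2}} \, dt = - \frac{\sqrt{\pi}}{a^{\frac{3}{2}}}.$$

The integral on the left is $-I$, so $I = \frac{\sqrt{\pi}}{a^{\frac{3}{2}}}$.

Setting $a = 3$:
$$I = \frac{\sqrt{3} \sqrt{\pi}}{9}.$$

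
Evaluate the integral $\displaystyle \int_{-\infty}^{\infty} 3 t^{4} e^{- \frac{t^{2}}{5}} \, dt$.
$\frac{225 \sqrt{5} \sqrt{\pi}}{4}$

Start from the elementary integral
$$J(a) = \int_{-\infty}^{\infty} 3 e^{- a t^{2}} \, dt = \frac{3 \sqrt{\pi}}{\sqrt{a}}.$$

Differentiating under the integral sign brings down a factor of $(-t^2)$:
$$\frac{dJ}{da} = \int_{-\infty}^{\infty} - 3 t^{2} e^{- a t^{2}} \, dt = - \frac{3 \sqrt{\pi}}{2 a^{\frac{3}{2}}}.$$

Repeating twice in total — each differentiation brings down another $(-t^2)$ — gives
$$\frac{d^{2}J}{da^{2}} = \int_{-\infty}^{\infty} 3 t^{4} e^{- a t^{2}} \, dt = \frac{9 \sqrt{\pi}}{4 a^{\frac{5}{2}}},$$
and the integrand here is exactly the target integrand, so $I = \frac{9 \sqrt{\pi}}{4 a^{\frac{5}{2}}}$.

Setting $a = \frac{1}{5}$:
$$I = \frac{225 \sqrt{5} \sqrt{\pi}}{4}.$$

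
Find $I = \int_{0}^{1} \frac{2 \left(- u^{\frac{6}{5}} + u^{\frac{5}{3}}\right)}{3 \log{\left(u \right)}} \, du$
$\log{\left(\frac{4 \sqrt[3]{33} \cdot 5^{\frac{2}{3}}}{33} \right)}$

Introduce a parameter $a$ in the exponent: let $I(a) = \int_{0}^{1} \frac{2 \left(- u^{\frac{6}{5}} + u^{a}\right)}{3 \log{\left(u \right)}} \, du$.

Since $\dfrac{\partial}{\partial a}\,u^{a} = u^{a} \ln u$, the $\ln u$ in the denominator cancels and
$$\frac{dI}{da} = \int_{0}^{1} \frac{2}{3} u^{a} \, du = \frac{2}{3} \left[\frac{u^{a+1}}{a+1}\right]_0^1 = \frac{2}{3 \left(a + 1\right)}.$$

Integrating with respect to $a$ gives $I(a) = \log{\left(\frac{\sqrt[3]{11} \cdot 5^{\frac{2}{3}} \left(a + 1\right)^{\frac{2}{3}}}{11} \right)} + C$.

At $a = \frac{6}{5}$ the integrand is identically $0$, so $I(\frac{6}{5}) = 0$. The closed form gives $0$, hence $C = 0$.

Setting $a = \frac{5}{3}$:
$$I = \log{\left(\frac{4 \sqrt[3]{33} \cdot 5^{\frac{2}{3}}}{33} \right)}.$$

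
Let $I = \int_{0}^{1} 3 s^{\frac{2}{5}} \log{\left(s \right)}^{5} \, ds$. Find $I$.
$- \frac{5625000}{117649}$

Start from the elementary integral
$$J(a) = \int_{0}^{1} 3 s^{a} \, ds = \frac{3}{a + 1}.$$

Differentiating under the integral sign brings down a factor of $\ln s$:
$$\frac{dJ}{da} = \int_{0}^{1} 3 s^{a} \log{\left(s \right)} \, ds = - \frac{3}{\left(a + 1\right)^{2}}.$$

Repeating $5$ times in total — each differentiation brings down another $\ln s$ — gives
$$\frac{d^{5}J}{da^{5}} = \int_{0}^{1} 3 s^{a} \log{\left(s \right)}^{5} \, ds = - \frac{360}{\left(a + 1\right)^{6}},$$
and the integrand here is exactly the target integrand, so $I = - \frac{360}{\left(a + 1\right)^{6}}$.

Setting $a = \frac{2}{5}$:
$$I = - \frac{5625000}{117649}.$$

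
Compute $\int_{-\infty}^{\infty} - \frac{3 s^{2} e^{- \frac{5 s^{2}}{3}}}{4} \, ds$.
$- \frac{9 \sqrt{15} \sqrt{\pi}}{200}$

Consider the simpler parametrised integral
$$J(a) = \int_{-\infty}^{\infty} - \frac{3 e^{- a s^{2}}}{4} \, ds = - \frac{3 \sqrt{\pi}}{4 \sqrt{a}}.$$

Differentiating under the integral sign brings down a factor of $(-s^2)$:
$$\frac{dJ}{da} = \int_{-\infty}^{\infty} \frac{3 s^{2} e^{- a s^{2}}}{4} \, ds = \frac{3 \sqrt{\pi}}{8 a^{\frac{3}{2}}}.$$

The integral on the left is $-I$, so $I = - \frac{3 \sqrt{\pi}}{8 a^{\frac{3}{2}}}$.

Setting $a = \frac{5}{3}$:
$$I = - \frac{9 \sqrt{15} \sqrt{\pi}}{200}.$$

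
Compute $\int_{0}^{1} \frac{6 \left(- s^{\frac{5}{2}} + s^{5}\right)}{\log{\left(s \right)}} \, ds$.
$\log{\left(\frac{2985984}{117649} \right)}$

Introduce a parameter $a$ in the exponent: let $I(a) = \int_{0}^{1} \frac{6 \left(s^{5} - s^{a}\right)}{\log{\left(s \right)}} \, ds$.

Since $\dfrac{\partial}{\partial a}\,s^{a} = s^{a} \ln s$, the $\ln s$ in the denominator cancels and
$$\frac{dI}{da} = \int_{0}^{1} -6 s^{a} \, ds = -6 \left[\frac{s^{a+1}}{a+1}\right]_0^1 = - \frac{6}{a + 1}.$$

Integrating with respect to $a$ gives $I(a) = \log{\left(\frac{46656}{\left(a + 1\right)^{6}} \right)} + C$.

At $a = 5$ the integrand is identically $0$, so $I(5) = 0$. The closed form gives $0$, hence $C = 0$.

Setting $a = \frac{5}{2}$:
$$I = \log{\left(\frac{2985984}{117649} \right)}.$$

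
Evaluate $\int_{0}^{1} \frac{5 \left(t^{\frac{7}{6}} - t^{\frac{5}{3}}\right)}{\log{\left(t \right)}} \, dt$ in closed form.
$- \log{\left(\frac{1048576}{371293} \right)}$

Introduce a parameter $a$ in the exponent: let $I(a) = \int_{0}^{1} \frac{5 \left(t^{\frac{7}{6}} - t^{a}\right)}{\log{\left(t \right)}} \, dt$.

Since $\dfrac{\partial}{\partial a}\,t^{a} = t^{a} \ln t$, the $\ln t$ in the denominator cancels and
$$\frac{dI}{da} = \int_{0}^{1} -5 t^{a} \, dt = -5 \left[\frac{t^{a+1}}{a+1}\right]_0^1 = - \frac{5}{a + 1}.$$

Integrating with respect to $a$ gives $I(a) = - \log{\left(\frac{7776 \left(a + 1\right)^{5}}{371293} \right)} + C$.

At $a = \frac{7}{6}$ the integrand is identically $0$, so $I(\frac{7}{6}) = 0$. The closed form gives $0$, hence $C = 0$.

Setting $a = \frac{5}{3}$:
$$I = - \log{\left(\frac{1048576}{371293} \right)}.$$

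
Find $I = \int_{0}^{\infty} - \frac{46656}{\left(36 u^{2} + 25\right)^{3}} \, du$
$- \frac{1458 \pi}{3125}$

Start from the standard arctangent integral
$$J(a) = \int_{0}^{\infty} - \frac{1}{a^{2} + u^{2}} \, du = - \frac{\pi}{2 a}.$$

Differentiating under the integral sign with respect to $a$,
$$\frac{dJ}{da} = \int_{0}^{\infty} \frac{2 a}{\left(a^{2} + u^{2}\right)^{2}} \, du = \frac{\pi}{2 a^{2}},$$
so $\int_{0}^{\infty} - \frac{1}{\left(a^{2} + u^{2}\right)^{2}} \, du = - \frac{\pi}{4 a^{3}}$.

Repeating — each differentiation of $1/(u^2+a^2)^j$ produces $-2ja/(u^2+a^2)^{j+1}$ — and dividing through by $-2ja$ at each step yields, after $2$ differentiations in total,
$$\int_{0}^{\infty} - \frac{1}{\left(a^{2} + u^{2}\right)^{3}} \, du = - \frac{3 \pi}{16 a^{5}}.$$

Setting $a = \frac{5}{6}$:
$$I = - \frac{1458 \pi}{3125}.$$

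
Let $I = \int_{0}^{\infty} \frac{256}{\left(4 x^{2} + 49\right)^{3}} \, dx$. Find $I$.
$\frac{24 \pi}{16807}$

Start from the standard arctangent integral
$$J(a) = \int_{0}^{\infty} \frac{4}{a^{2} + x^{2}} \, dx = \frac{2 \pi}{a}.$$

Differentiating under the integral sign with respect to $a$,
$$\frac{dJ}{da} = \int_{0}^{\infty} - \frac{8 a}{\left(a^{2} + x^{2}\right)^{2}} \, dx = - \frac{2 \pi}{a^{2}},$$
so $\int_{0}^{\infty} \frac{4}{\left(a^{2} + x^{2}\right)^{2}} \, dx = \frac{\pi}{a^{3}}$.

Repeating — each differentiation of $1/(x^2+a^2)^j$ produces $-2ja/(x^2+a^2)^{j+1}$ — and dividing through by $-2ja$ at each step yields, after $2$ differentiations in total,
$$\int_{0}^{\infty} \frac{4}{\left(a^{2} + x^{2}\right)^{3}} \, dx = \frac{3 \pi}{4 a^{5}}.$$

Setting $a = \frac{7}{2}$:
$$I = \frac{24 \pi}{16807}.$$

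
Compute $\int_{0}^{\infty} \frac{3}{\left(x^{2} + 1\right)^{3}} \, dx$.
$\frac{9 \pi}{16}$

Recall the elementary integral
$$J(a) = \int_{0}^{\infty} \frac{3}{a^{2} + x^{2}} \, dx = \frac{3 \pi}{2 a}.$$

Differentiating under the integral sign with respect to $a$,
$$\frac{dJ}{da} = \int_{0}^{\infty} - \frac{6 a}{\left(a^{2} + x^{2}\right)^{2}} \, dx = - \frac{3 \pi}{2 a^{2}},$$
so $\int_{0}^{\infty} \frac{3}{\left(a^{2} + x^{2}\right)^{2}} \, dx = \frac{3 \pi}{4 a^{3}}$.

Repeating — each differentiation of $1/(x^2+a^2)^j$ produces $-2ja/(x^2+a^2)^{j+1}$ — and dividing through by $-2ja$ at each step yields, after $2$ differentiations in total,
$$\int_{0}^{\infty} \frac{3}{\left(a^{2} + x^{2}\right)^{3}} \, dx = \frac{9 \pi}{16 a^{5}}.$$

Setting $a = 1$:
$$I = \frac{9 \pi}{16}.$$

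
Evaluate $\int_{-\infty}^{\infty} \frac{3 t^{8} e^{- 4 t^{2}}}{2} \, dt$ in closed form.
$\frac{315 \sqrt{\pi}}{16384}$

Begin with the known integral
$$J(a) = \int_{-\infty}^{\infty} \frac{3 e^{- a t^{2}}}{2} \, dt = \frac{3 \sqrt{\pi}}{2 \sqrt{a}}.$$

Differentiating under the integral sign brings down a factor of $(-t^2)$:
$$\frac{dJ}{da} = \int_{-\infty}^{\infty} - \frac{3 t^{2} e^{- a t^{2}}}{2} \, dt = - \frac{3 \sqrt{\pi}}{4 a^{\frac{3}{2}}}.$$

Repeating $4$ times in total — each differentiation brings down another $(-t^2)$ — gives
$$\frac{d^{4}J}{da^{4}} = \int_{-\infty}^{\infty} \frac{3 t^{8} e^{- a t^{2}}}{2} \, dt = \frac{315 \sqrt{\pi}}{32 a^{\frac{9}{2}}},$$
and the integrand here is exactly the target integrand, so $I = \frac{315 \sqrt{\pi}}{32 a^{\frac{9}{2}}}$.

Setting $a = 4$:
$$I = \frac{315 \sqrt{\pi}}{16384}.$$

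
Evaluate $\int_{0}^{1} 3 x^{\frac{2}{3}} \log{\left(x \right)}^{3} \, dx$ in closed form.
$- \frac{1458}{625}$

Start from the elementary integral
$$J(a) = \int_{0}^{1} 3 x^{a} \, dx = \frac{3}{a + 1}.$$

Differentiating under the integral sign brings down a factor of $\ln x$:
$$\frac{dJ}{da} = \int_{0}^{1} 3 x^{a} \log{\left(x \right)} \, dx = - \frac{3}{\left(a + 1\right)^{2}}.$$

Repeating $3$ times in total — each differentiation brings down another $\ln x$ — gives
$$\frac{d^{3}J}{da^{3}} = \int_{0}^{1} 3 x^{a} \log{\left(x \right)}^{3} \, dx = - \frac{18}{\left(a + 1\right)^{4}},$$
and the integrand here is exactly the target integrand, so $I = - \frac{18}{\left(a + 1\right)^{4}}$.

Setting $a = \frac{2}{3}$:
$$I = - \frac{1458}{625}.$$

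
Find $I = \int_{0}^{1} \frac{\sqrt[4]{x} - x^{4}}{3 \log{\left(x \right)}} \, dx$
$- \frac{2 \log{\left(2 \right)}}{3}$

Consider the one-parameter family: let $I(a) = \int_{0}^{1} \frac{- x^{4} + x^{a}}{3 \log{\left(x \right)}} \, dx$.

Since $\dfrac{\partial}{\partial a}\,x^{a} = x^{a} \ln x$, the $\ln x$ in the denominator cancels and
$$\frac{dI}{da} = \int_{0}^{1} \frac{1}{3} x^{a} \, dx = \frac{1}{3} \left[\frac{x^{a+1}}{a+1}\right]_0^1 = \frac{1}{3 \left(a + 1\right)}.$$

Integrating with respect to $a$ gives $I(a) = \frac{\log{\left(a + 1 \right)}}{3} - \frac{\log{\left(5 \right)}}{3} + C$.

At $a = 4$ the integrand is identically $0$, so $I(4) = 0$. The closed form gives $0$, hence $C = 0$.

Setting $a = \frac{1}{4}$:
$$I = - \frac{2 \log{\left(2 \right)}}{3}.$$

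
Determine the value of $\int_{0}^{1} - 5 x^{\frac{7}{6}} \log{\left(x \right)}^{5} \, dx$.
$\frac{27993600}{4826809}$

Begin with the known integral
$$J(a) = \int_{0}^{1} - 5 x^{a} \, dx = - \frac{5}{a + 1}.$$

Differentiating under the integral sign brings down a factor of $\ln x$:
$$\frac{dJ}{da} = \int_{0}^{1} - 5 x^{a} \log{\left(x \right)} \, dx = \frac{5}{\left(a + 1\right)^{2}}.$$

Repeating $5$ times in total — each differentiation brings down another $\ln x$ — gives
$$\frac{d^{5}J}{da^{5}} = \int_{0}^{1} - 5 x^{a} \log{\left(x \right)}^{5} \, dx = \frac{600}{\left(a + 1\right)^{6}},$$
and the integrand here is exactly the target integrand, so $I = \frac{600}{\left(a + 1\right)^{6}}$.

Setting $a = \frac{7}{6}$:
$$I = \frac{27993600}{4826809}.$$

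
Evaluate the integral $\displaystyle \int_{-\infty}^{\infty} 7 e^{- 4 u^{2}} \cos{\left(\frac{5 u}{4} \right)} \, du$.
$\frac{7 \sqrt{\pi}}{2 e^{\frac{25}{256}}}$

Let $b$ denote the cosine frequency and define $I(b) = \int_{-\infty}^{\infty} 7 e^{- 4 u^{2}} \cos{\left(b u \right)} \, du$.

Differentiating under the integral sign,
$$I'(b) = \int_{-\infty}^{\infty} - 7 u e^{- 4 u^{2}} \sin{\left(b u \right)} \, du.$$

Integrate $\int_{-\infty}^{\infty} u \sin(b u)\, e^{- 4 u^{2}}\, du$ by parts with $w = \sin(b u)$ and $dv = u\, e^{- 4 u^{2}}\, du$, giving $v = - \frac{e^{- 4 u^{2}}}{8}$. The boundary term vanishes and
$$\int_{-\infty}^{\infty} u \sin(b u)\, e^{- 4 u^{2}}\, du = \frac{b}{8} \int_{-\infty}^{\infty} \cos(b u)\, e^{- 4 u^{2}}\, du,$$
so $I'(b) = - \frac{b}{8}\, I(b)$.

This is a separable first-order ODE; solving with the initial condition $I(0) = \int_{-\infty}^{\infty} 7 e^{- 4 u^{2}}\,du = \frac{7 \sqrt{\pi}}{2}$ gives
$$I(b) = \frac{7 \sqrt{\pi} e^{- \frac{b^{2}}{16}}}{2}.$$

Setting $b = \frac{5}{4}$:
$$I = \frac{7 \sqrt{\pi}}{2 e^{\frac{25}{256}}}.$$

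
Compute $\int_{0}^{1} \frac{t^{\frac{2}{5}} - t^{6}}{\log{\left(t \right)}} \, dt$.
$- \log{\left(5 \right)}$

Replace the exponent $6$ by a parameter $a$: let $I(a) = \int_{0}^{1} \frac{t^{\frac{2}{5}} - t^{a}}{\log{\left(t \right)}} \, dt$.

Since $\dfrac{\partial}{\partial a}\,t^{a} = t^{a} \ln t$, the $\ln t$ in the denominator cancels and
$$\frac{dI}{da} = \int_{0}^{1} -1 t^{a} \, dt = -1 \left[\frac{t^{a+1}}{a+1}\right]_0^1 = - \frac{1}{a + 1}.$$

Integrating with respect to $a$ gives $I(a) = - \log{\left(\frac{5 a}{7} + \frac{5}{7} \right)} + C$.

At $a = \frac{2}{5}$ the integrand is identically $0$, so $I(\frac{2}{5}) = 0$. The closed form gives $0$, hence $C = 0$.

Setting $a = 6$:
$$I = - \log{\left(5 \right)}.$$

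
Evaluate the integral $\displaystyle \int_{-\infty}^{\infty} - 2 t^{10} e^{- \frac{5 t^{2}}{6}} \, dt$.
$- \frac{91854 \sqrt{30} \sqrt{\pi}}{3125}$

Begin with the known integral
$$J(a) = \int_{-\infty}^{\infty} - 2 e^{- a t^{2}} \, dt = - \frac{2 \sqrt{\pi}}{\sqrt{a}}.$$

Differentiating under the integral sign brings down a factor of $(-t^2)$:
$$\frac{dJ}{da} = \int_{-\infty}^{\infty} 2 t^{2} e^{- a t^{2}} \, dt = \frac{\sqrt{\pi}}{a^{\frac{3}{2}}}.$$

Repeating $5$ times in total — each differentiation brings down another $(-t^2)$ — gives
$$\frac{d^{5}J}{da^{5}} = \int_{-\infty}^{\infty} 2 t^{10} e^{- a t^{2}} \, dt = \frac{945 \sqrt{\pi}}{16 a^{\frac{11}{2}}},$$
and the integrand here is $(-1)^{5}$ times the target integrand, so $I = (-1)^{5}\,\frac{d^{5}J}{da^{5}} = - \frac{945 \sqrt{\pi}}{16 a^{\frac{11}{2}}}$.

Setting $a = \frac{5}{6}$:
$$I = - \frac{91854 \sqrt{30} \sqrt{\pi}}{3125}.$$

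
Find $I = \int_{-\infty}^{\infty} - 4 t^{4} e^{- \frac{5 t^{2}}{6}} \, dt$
$- \frac{108 \sqrt{30} \sqrt{\pi}}{125}$

Begin with the known integral
$$J(a) = \int_{-\infty}^{\infty} - 4 e^{- a t^{2}} \, dt = - \frac{4 \sqrt{\pi}}{\sqrt{a}}.$$

Differentiating under the integral sign brings down a factor of $(-t^2)$:
$$\frac{dJ}{da} = \int_{-\infty}^{\infty} 4 t^{2} e^{- a t^{2}} \, dt = \frac{2 \sqrt{\pi}}{a^{\frac{3}{2}}}.$$

Repeating twice in total — each differentiation brings down another $(-t^2)$ — gives
$$\frac{d^{2}J}{da^{2}} = \int_{-\infty}^{\infty} - 4 t^{4} e^{- a t^{2}} \, dt = - \frac{3 \sqrt{\pi}}{a^{\frac{5}{2}}},$$
and the integrand here is exactly the target integrand, so $I = - \frac{3 \sqrt{\pi}}{a^{\frac{5}{2}}}$.

Setting $a = \frac{5}{6}$:
$$I = - \frac{108 \sqrt{30} \sqrt{\pi}}{125}.$$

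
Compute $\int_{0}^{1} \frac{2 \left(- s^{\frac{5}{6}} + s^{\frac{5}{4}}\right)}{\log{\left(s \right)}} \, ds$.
$\log{\left(\frac{729}{484} \right)}$

Replace the exponent $\frac{5}{4}$ by a parameter $a$: let $I(a) = \int_{0}^{1} \frac{2 \left(- s^{\frac{5}{6}} + s^{a}\right)}{\log{\left(s \right)}} \, ds$.

Since $\dfrac{\partial}{\partial a}\,s^{a} = s^{a} \ln s$, the $\ln s$ in the denominator cancels and
$$\frac{dI}{da} = \int_{0}^{1} 2 s^{a} \, ds = 2 \left[\frac{s^{a+1}}{a+1}\right]_0^1 = \frac{2}{a + 1}.$$

Integrating with respect to $a$ gives $I(a) = \log{\left(\frac{36 \left(a + 1\right)^{2}}{121} \right)} + C$.

At $a = \frac{5}{6}$ the integrand is identically $0$, so $I(\frac{5}{6}) = 0$. The closed form gives $0$, hence $C = 0$.

Setting $a = \frac{5}{4}$:
$$I = \log{\left(\frac{729}{484} \right)}.$$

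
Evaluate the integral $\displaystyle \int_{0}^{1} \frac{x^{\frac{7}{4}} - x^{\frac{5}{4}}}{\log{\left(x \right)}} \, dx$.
$\log{\left(\frac{11}{9} \right)}$

Introduce a parameter $a$ in the exponent: let $I(a) = \int_{0}^{1} \frac{- x^{\frac{5}{4}} + x^{a}}{\log{\left(x \right)}} \, dx$.

Since $\dfrac{\partial}{\partial a}\,x^{a} = x^{a} \ln x$, the $\ln x$ in the denominator cancels and
$$\frac{dI}{da} = \int_{0}^{1} x^{a} \, dx = \left[\frac{x^{a+1}}{a+1}\right]_0^1 = \frac{1}{a + 1}.$$

Integrating with respect to $a$ gives $I(a) = \log{\left(\frac{4 a}{9} + \frac{4}{9} \right)} + C$.

At $a = \frac{5}{4}$ the integrand is identically $0$, so $I(\frac{5}{4}) = 0$. The closed form gives $0$, hence $C = 0$.

Setting $a = \frac{7}{4}$:
$$I = \log{\left(\frac{11}{9} \right)}.$$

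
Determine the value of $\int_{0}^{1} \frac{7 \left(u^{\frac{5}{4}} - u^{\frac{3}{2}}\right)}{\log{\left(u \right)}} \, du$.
$\log{\left(\frac{4782969}{10000000} \right)}$

Consider the one-parameter family: let $I(a) = \int_{0}^{1} \frac{7 \left(- u^{\frac{3}{2}} + u^{a}\right)}{\log{\left(u \right)}} \, du$.

Since $\dfrac{\partial}{\partial a}\,u^{a} = u^{a} \ln u$, the $\ln u$ in the denominator cancels and
$$\frac{dI}{da} = \int_{0}^{1} 7 u^{a} \, du = 7 \left[\frac{u^{a+1}}{a+1}\right]_0^1 = \frac{7}{a + 1}.$$

Integrating with respect to $a$ gives $I(a) = \log{\left(\frac{128 \left(a + 1\right)^{7}}{78125} \right)} + C$.

At $a = \frac{3}{2}$ the integrand is identically $0$, so $I(\frac{3}{2}) = 0$. The closed form gives $0$, hence $C = 0$.

Setting $a = \frac{5}{4}$:
$$I = \log{\left(\frac{4782969}{10000000} \right)}.$$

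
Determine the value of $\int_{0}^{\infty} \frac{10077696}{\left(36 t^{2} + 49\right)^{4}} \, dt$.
$\frac{262440 \pi}{823543}$

Recall the elementary integral
$$J(a) = \int_{0}^{\infty} \frac{6}{a^{2} + t^{2}} \, dt = \frac{3 \pi}{a}.$$

Differentiating under the integral sign with respect to $a$,
$$\frac{dJ}{da} = \int_{0}^{\infty} - \frac{12 a}{\left(a^{2} + t^{2}\right)^{2}} \, dt = - \frac{3 \pi}{a^{2}},$$
so $\int_{0}^{\infty} \frac{6}{\left(a^{2} + t^{2}\right)^{2}} \, dt = \frac{3 \pi}{2 a^{3}}$.

Repeating — each differentiation of $1/(t^2+a^2)^j$ produces $-2ja/(t^2+a^2)^{j+1}$ — and dividing through by $-2ja$ at each step yields, after $3$ differentiations in total,
$$\int_{0}^{\infty} \frac{6}{\left(a^{2} + t^{2}\right)^{4}} \, dt = \frac{15 \pi}{16 a^{7}}.$$

Setting $a = \frac{7}{6}$:
$$I = \frac{262440 \pi}{823543}.$$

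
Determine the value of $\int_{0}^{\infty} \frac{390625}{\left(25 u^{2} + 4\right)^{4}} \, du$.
$\frac{390625 \pi}{4096}$

Start from the standard arctangent integral
$$J(a) = \int_{0}^{\infty} \frac{1}{a^{2} + u^{2}} \, du = \frac{\pi}{2 a}.$$

Differentiating under the integral sign with respect to $a$,
$$\frac{dJ}{da} = \int_{0}^{\infty} - \frac{2 a}{\left(a^{2} + u^{2}\right)^{2}} \, du = - \frac{\pi}{2 a^{2}},$$
so $\int_{0}^{\infty} \frac{1}{\left(a^{2} + u^{2}\right)^{2}} \, du = \frac{\pi}{4 a^{3}}$.

Repeating — each differentiation of $1/(u^2+a^2)^j$ produces $-2ja/(u^2+a^2)^{j+1}$ — and dividing through by $-2ja$ at each step yields, after $3$ differentiations in total,
$$\int_{0}^{\infty} \frac{1}{\left(a^{2} + u^{2}\right)^{4}} \, du = \frac{5 \pi}{32 a^{7}}.$$

Setting $a = \frac{2}{5}$:
$$I = \frac{390625 \pi}{4096}.$$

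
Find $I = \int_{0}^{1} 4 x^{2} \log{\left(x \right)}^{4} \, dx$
$\frac{32}{81}$

Start from the elementary integral
$$J(a) = \int_{0}^{1} 4 x^{a} \, dx = \frac{4}{a + 1}.$$

Differentiating under the integral sign brings down a factor of $\ln x$:
$$\frac{dJ}{da} = \int_{0}^{1} 4 x^{a} \log{\left(x \right)} \, dx = - \frac{4}{\left(a + 1\right)^{2}}.$$

Repeating $4$ times in total — each differentiation brings down another $\ln x$ — gives
$$\frac{d^{4}J}{da^{4}} = \int_{0}^{1} 4 x^{a} \log{\left(x \right)}^{4} \, dx = \frac{96}{\left(a + 1\right)^{5}},$$
and the integrand here is exactly the target integrand, so $I = \frac{96}{\left(a + 1\right)^{5}}$.

Setting $a = 2$:
$$I = \frac{32}{81}.$$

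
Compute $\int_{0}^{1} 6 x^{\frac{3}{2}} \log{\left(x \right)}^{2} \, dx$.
$\frac{96}{125}$

Begin with the known integral
$$J(a) = \int_{0}^{1} 6 x^{a} \, dx = \frac{6}{a + 1}.$$

Differentiating under the integral sign brings down a factor of $\ln x$:
$$\frac{dJ}{da} = \int_{0}^{1} 6 x^{a} \log{\left(x \right)} \, dx = - \frac{6}{\left(a + 1\right)^{2}}.$$

Repeating twice in total — each differentiation brings down another $\ln x$ — gives
$$\frac{d^{2}J}{da^{2}} = \int_{0}^{1} 6 x^{a} \log{\left(x \right)}^{2} \, dx = \frac{12}{\left(a + 1\right)^{3}},$$
and the integrand here is exactly the target integrand, so $I = \frac{12}{\left(a + 1\right)^{3}}$.

Setting $a = \frac{3}{2}$:
$$I = \frac{96}{125}.$$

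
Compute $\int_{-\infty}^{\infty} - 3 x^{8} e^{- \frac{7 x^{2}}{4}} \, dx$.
$- \frac{1440 \sqrt{7} \sqrt{\pi}}{2401}$

Consider the simpler parametrised integral
$$J(a) = \int_{-\infty}^{\infty} - 3 e^{- a x^{2}} \, dx = - \frac{3 \sqrt{\pi}}{\sqrt{a}}.$$

Differentiating under the integral sign brings down a factor of $(-x^2)$:
$$\frac{dJ}{da} = \int_{-\infty}^{\infty} 3 x^{2} e^{- a x^{2}} \, dx = \frac{3 \sqrt{\pi}}{2 a^{\frac{3}{2}}}.$$

Repeating $4$ times in total — each differentiation brings down another $(-x^2)$ — gives
$$\frac{d^{4}J}{da^{4}} = \int_{-\infty}^{\infty} - 3 x^{8} e^{- a x^{2}} \, dx = - \frac{315 \sqrt{\pi}}{16 a^{\frac{9}{2}}},$$
and the integrand here is exactly the target integrand, so $I = - \frac{315 \sqrt{\pi}}{16 a^{\frac{9}{2}}}$.

Setting $a = \frac{7}{4}$:
$$I = - \frac{1440 \sqrt{7} \sqrt{\pi}}{2401}.$$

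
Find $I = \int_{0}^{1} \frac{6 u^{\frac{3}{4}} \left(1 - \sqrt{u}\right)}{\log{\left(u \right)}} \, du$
$- \log{\left(\frac{531441}{117649} \right)}$

Consider the one-parameter family: let $I(a) = \int_{0}^{1} \frac{6 \left(u^{\frac{3}{4}} - u^{a}\right)}{\log{\left(u \right)}} \, du$.

Since $\dfrac{\partial}{\partial a}\,u^{a} = u^{a} \ln u$, the $\ln u$ in the denominator cancels and
$$\frac{dI}{da} = \int_{0}^{1} -6 u^{a} \, du = -6 \left[\frac{u^{a+1}}{a+1}\right]_0^1 = - \frac{6}{a + 1}.$$

Integrating with respect to $a$ gives $I(a) = - \log{\left(\frac{4096 \left(a + 1\right)^{6}}{117649} \right)} + C$.

At $a = \frac{3}{4}$ the integrand is identically $0$, so $I(\frac{3}{4}) = 0$. The closed form gives $0$, hence $C = 0$.

Setting $a = \frac{5}{4}$:
$$I = - \log{\left(\frac{531441}{117649} \right)}.$$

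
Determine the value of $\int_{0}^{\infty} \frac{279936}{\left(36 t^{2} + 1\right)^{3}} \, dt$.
$8748 \pi$

Recall the elementary integral
$$J(a) = \int_{0}^{\infty} \frac{6}{a^{2} + t^{2}} \, dt = \frac{3 \pi}{a}.$$

Differentiating under the integral sign with respect to $a$,
$$\frac{dJ}{da} = \int_{0}^{\infty} - \frac{12 a}{\left(a^{2} + t^{2}\right)^{2}} \, dt = - \frac{3 \pi}{a^{2}},$$
so $\int_{0}^{\infty} \frac{6}{\left(a^{2} + t^{2}\right)^{2}} \, dt = \frac{3 \pi}{2 a^{3}}$.

Repeating — each differentiation of $1/(t^2+a^2)^j$ produces $-2ja/(t^2+a^2)^{j+1}$ — and dividing through by $-2ja$ at each step yields, after $2$ differentiations in total,
$$\int_{0}^{\infty} \frac{6}{\left(a^{2} + t^{2}\right)^{3}} \, dt = \frac{9 \pi}{8 a^{5}}.$$

Setting $a = \frac{1}{6}$:
$$I = 8748 \pi.$$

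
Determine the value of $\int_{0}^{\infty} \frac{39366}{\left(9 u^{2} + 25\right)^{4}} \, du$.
$\frac{6561 \pi}{250000}$

Begin with the known result
$$J(a) = \int_{0}^{\infty} \frac{6}{a^{2} + u^{2}} \, du = \frac{3 \pi}{a}.$$

Differentiating under the integral sign with respect to $a$,
$$\frac{dJ}{da} = \int_{0}^{\infty} - \frac{12 a}{\left(a^{2} + u^{2}\right)^{2}} \, du = - \frac{3 \pi}{a^{2}},$$
so $\int_{0}^{\infty} \frac{6}{\left(a^{2} + u^{2}\right)^{2}} \, du = \frac{3 \pi}{2 a^{3}}$.

Repeating — each differentiation of $1/(u^2+a^2)^j$ produces $-2ja/(u^2+a^2)^{j+1}$ — and dividing through by $-2ja$ at each step yields, after $3$ differentiations in total,
$$\int_{0}^{\infty} \frac{6}{\left(a^{2} + u^{2}\right)^{4}} \, du = \frac{15 \pi}{16 a^{7}}.$$

Setting $a = \frac{5}{3}$:
$$I = \frac{6561 \pi}{250000}.$$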